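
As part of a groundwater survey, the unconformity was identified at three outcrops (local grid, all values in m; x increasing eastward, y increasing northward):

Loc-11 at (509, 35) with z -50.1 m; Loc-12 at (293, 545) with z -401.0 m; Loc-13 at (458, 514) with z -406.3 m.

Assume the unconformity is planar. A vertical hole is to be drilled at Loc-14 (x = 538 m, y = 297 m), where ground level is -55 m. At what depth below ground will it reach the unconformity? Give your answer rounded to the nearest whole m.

Two edge vectors: Loc-11→Loc-12 = (-216, 510, -350.9), Loc-11→Loc-13 = (-51, 479, -356.2).
Normal n = (Loc-11→Loc-12) × (Loc-11→Loc-13) = (-13580.9, -59043.3, -77454).
So ∂z/∂x = −n_x/n_z = −0.17534 and ∂z/∂y = −n_y/n_z = −0.76230.
Intercept c from Loc-11: -50.1 + 89.25 + 26.68 = 65.83.
At (538, 297): z_contact = −94.3 − 226.4 + 65.83 = -254.9 m.
Depth below ground = -55 − (-254.9) = 200 m.

200 m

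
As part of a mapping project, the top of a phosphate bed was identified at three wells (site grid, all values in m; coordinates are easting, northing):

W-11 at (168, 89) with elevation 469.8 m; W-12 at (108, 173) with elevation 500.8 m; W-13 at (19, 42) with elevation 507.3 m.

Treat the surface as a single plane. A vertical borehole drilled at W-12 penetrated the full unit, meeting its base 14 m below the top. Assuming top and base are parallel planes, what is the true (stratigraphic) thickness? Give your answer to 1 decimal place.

13.3 m

Let the plane be z = a·easting + b·northing + c.
W-12−W-11: −60a + 84b = 31;  W-13−W-11: −149a − 47b = 37.5.
Solving gives a = −0.30040, b = 0.15447.
|∇z| = √(a²+b²) = 0.33779, so dip δ = arctan(0.33779) = 18.66°.
True thickness = vertical thickness × cos δ = 14 × cos 18.66° = 13.3 m.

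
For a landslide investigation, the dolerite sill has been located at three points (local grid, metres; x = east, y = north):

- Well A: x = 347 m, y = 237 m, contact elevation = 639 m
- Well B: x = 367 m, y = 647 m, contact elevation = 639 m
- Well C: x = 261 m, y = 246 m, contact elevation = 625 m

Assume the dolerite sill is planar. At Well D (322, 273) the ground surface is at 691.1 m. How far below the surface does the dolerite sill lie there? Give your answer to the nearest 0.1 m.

56.4 m

Let the plane be z = a·x + b·y + c.
Well B−Well A: 20a + 410b = 0;  Well C−Well A: −86a + 9b = −14.
Solving gives a = 0.16196, b = −0.00790.
Then c = 639 − a·347 − b·237 = 584.67.
At (322, 273): z_contact = 52.15 − 2.16 + 584.67 = 634.67 m.
Depth below ground = 691.1 − 634.67 = 56.4 m.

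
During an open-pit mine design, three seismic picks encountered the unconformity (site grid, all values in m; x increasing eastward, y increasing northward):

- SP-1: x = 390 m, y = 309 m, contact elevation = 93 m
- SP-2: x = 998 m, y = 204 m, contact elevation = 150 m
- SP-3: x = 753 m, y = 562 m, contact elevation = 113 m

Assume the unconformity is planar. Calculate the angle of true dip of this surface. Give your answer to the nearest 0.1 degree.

5.5°

Two edge vectors: SP-1→SP-2 = (608, -105, 57), SP-1→SP-3 = (363, 253, 20).
Normal n = (SP-1→SP-2) × (SP-1→SP-3) = (-16521, 8531, 191939).
So ∂z/∂x = −n_x/n_z = 0.08607 and ∂z/∂y = −n_y/n_z = −0.04445.
Gradient magnitude |∇z| = √(a² + b²) = √(0.00741 + 0.00198) = 0.09687.
True dip = arctan(0.09687) = 5.5°, dipping toward WNW (azimuth ≈ 297°).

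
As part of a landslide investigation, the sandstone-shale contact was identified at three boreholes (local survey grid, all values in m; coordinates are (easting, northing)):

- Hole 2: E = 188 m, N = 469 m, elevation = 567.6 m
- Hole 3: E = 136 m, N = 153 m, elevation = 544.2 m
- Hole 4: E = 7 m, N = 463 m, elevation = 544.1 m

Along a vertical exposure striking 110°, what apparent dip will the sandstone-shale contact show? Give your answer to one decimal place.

Two edge vectors: Hole 2→Hole 3 = (-52, -316, -23.4), Hole 2→Hole 4 = (-181, -6, -23.5).
Normal n = (Hole 2→Hole 3) × (Hole 2→Hole 4) = (7285.6, 3013.4, -56884).
So ∂z/∂E = −n_x/n_z = 0.12808 and ∂z/∂N = −n_y/n_z = 0.05297.
Unit vector along 110° is (sin 110°, cos 110°) = (0.9397, -0.3420).
Slope in that direction = a·(0.9397) + b·(-0.3420) = 0.10224.
Apparent dip = arctan|0.10224| = 5.8° (true dip is 7.9°, so apparent ≤ true as expected).

5.8°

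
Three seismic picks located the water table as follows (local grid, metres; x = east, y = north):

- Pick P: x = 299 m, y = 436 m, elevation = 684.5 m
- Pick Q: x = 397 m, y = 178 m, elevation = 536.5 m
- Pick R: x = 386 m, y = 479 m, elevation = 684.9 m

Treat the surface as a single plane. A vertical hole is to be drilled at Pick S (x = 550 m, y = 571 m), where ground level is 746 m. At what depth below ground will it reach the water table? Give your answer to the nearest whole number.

55 m

Let the plane be z = a·x + b·y + c.
Pick Q−Pick P: 98a − 258b = −148;  Pick R−Pick P: 87a + 43b = 0.4.
Solving gives a = −0.23484, b = 0.48444.
Then c = 684.5 − a·299 − b·436 = 543.50.
At (550, 571): z_contact = −129.2 + 276.6 + 543.50 = 691.0 m.
Depth below ground = 746 − 691.0 = 55 m.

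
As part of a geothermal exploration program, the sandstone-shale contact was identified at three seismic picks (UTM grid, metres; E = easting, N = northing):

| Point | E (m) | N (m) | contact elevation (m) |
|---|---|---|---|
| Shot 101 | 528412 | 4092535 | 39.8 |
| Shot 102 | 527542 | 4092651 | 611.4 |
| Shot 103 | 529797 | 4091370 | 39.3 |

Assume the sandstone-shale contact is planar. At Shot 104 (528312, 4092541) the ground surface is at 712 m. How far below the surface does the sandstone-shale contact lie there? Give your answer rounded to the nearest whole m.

600 m

Two edge vectors: Shot 101→Shot 102 = (-870, 116, 571.6), Shot 101→Shot 103 = (1385, -1165, -0.5).
Normal n = (Shot 101→Shot 102) × (Shot 101→Shot 103) = (665856, 791231, 852890).
So ∂z/∂E = −n_x/n_z = −0.78070560 and ∂z/∂N = −n_y/n_z = −0.92770580.
Intercept c from Shot 101: 39.8 + 412534.21 + 3796668.46 = 4209242.47.
At (528312, 4092541): z_contact = −412456.1 − 3796674.0 + 4209242.47 = 112.3 m.
Depth below ground = 712 − 112.3 = 600 m.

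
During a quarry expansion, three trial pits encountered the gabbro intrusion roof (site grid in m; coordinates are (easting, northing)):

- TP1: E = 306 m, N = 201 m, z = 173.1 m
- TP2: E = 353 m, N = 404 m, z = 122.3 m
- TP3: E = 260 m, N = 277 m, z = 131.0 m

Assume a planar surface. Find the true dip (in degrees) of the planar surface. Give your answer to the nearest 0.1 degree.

26.3°

Two edge vectors: TP1→TP2 = (47, 203, -50.8), TP1→TP3 = (-46, 76, -42.1).
Normal n = (TP1→TP2) × (TP1→TP3) = (-4685.5, 4315.5, 12910).
So ∂z/∂E = −n_x/n_z = 0.36294 and ∂z/∂N = −n_y/n_z = −0.33428.
Gradient magnitude |∇z| = √(a² + b²) = √(0.13172 + 0.11174) = 0.49342.
True dip = arctan(0.49342) = 26.3°, dipping toward NW (azimuth ≈ 313°).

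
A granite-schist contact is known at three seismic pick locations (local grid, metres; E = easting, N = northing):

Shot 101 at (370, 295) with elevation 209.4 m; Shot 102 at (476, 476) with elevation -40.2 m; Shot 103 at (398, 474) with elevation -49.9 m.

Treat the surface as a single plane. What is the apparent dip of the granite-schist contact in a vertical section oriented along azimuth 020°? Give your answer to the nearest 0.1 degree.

Let the plane be z = a·E + b·N + c.
Shot 102−Shot 101: 106a + 181b = −249.6;  Shot 103−Shot 101: 28a + 179b = −259.3.
Solving gives a = 0.16215, b = −1.47397.
Unit vector along 020° is (sin 20°, cos 20°) = (0.3420, 0.9397).
Slope in that direction = a·(0.3420) + b·(0.9397) = −1.32962.
Apparent dip = arctan|1.32962| = 53.1° (true dip is 56.0°, so apparent ≤ true as expected).

53.1°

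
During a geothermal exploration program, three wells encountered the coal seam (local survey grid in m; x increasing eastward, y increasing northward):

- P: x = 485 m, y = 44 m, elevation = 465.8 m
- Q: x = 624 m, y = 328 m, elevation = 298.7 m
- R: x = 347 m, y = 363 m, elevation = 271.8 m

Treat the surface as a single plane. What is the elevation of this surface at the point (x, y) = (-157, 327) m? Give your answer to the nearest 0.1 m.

Two edge vectors: P→Q = (139, 284, -167.1), P→R = (-138, 319, -194).
Normal n = (P→Q) × (P→R) = (-1791.1, 50025.8, 83533).
So ∂z/∂x = −n_x/n_z = 0.02144 and ∂z/∂y = −n_y/n_z = −0.59887.
Intercept c from P: 465.8 − 10.40 + 26.35 = 481.75.
At (-157, 327): z = −3.4 − 195.8 + 481.75 = 282.6 m.

282.6 m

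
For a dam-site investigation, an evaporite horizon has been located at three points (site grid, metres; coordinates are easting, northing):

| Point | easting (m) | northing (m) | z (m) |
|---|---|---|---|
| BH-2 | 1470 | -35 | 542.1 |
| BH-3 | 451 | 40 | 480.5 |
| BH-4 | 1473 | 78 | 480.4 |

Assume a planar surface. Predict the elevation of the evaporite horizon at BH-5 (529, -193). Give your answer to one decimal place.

Two edge vectors: BH-2→BH-3 = (-1019, 75, -61.6), BH-2→BH-4 = (3, 113, -61.7).
Normal n = (BH-2→BH-3) × (BH-2→BH-4) = (2333.3, -63057.1, -115372).
So ∂z/∂easting = −n_x/n_z = 0.020224 and ∂z/∂northing = −n_y/n_z = −0.546555.
Intercept c from BH-2: 542.1 − 29.73 − 19.13 = 493.24.
At (529, -193): z = 10.7 + 105.5 + 493.24 = 609.4 m.

609.4 m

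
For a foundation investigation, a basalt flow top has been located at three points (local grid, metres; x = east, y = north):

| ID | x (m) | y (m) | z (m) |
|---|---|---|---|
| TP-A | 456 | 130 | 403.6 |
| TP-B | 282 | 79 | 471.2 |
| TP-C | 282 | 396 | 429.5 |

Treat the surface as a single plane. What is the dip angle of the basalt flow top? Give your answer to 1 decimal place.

20.5°

Two edge vectors: TP-A→TP-B = (-174, -51, 67.6), TP-A→TP-C = (-174, 266, 25.9).
Normal n = (TP-A→TP-B) × (TP-A→TP-C) = (-19302.5, -7255.8, -55158).
So ∂z/∂x = −n_x/n_z = −0.34995 and ∂z/∂y = −n_y/n_z = −0.13155.
Gradient magnitude |∇z| = √(a² + b²) = √(0.12246 + 0.01730) = 0.37386.
True dip = arctan(0.37386) = 20.5°, dipping toward ENE (azimuth ≈ 069°).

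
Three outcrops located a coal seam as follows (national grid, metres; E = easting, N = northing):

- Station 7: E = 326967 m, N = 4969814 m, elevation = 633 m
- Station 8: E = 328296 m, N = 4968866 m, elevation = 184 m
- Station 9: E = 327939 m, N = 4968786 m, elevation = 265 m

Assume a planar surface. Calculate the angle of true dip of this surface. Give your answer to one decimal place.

15.6°

Two edge vectors: Station 7→Station 8 = (1329, -948, -449), Station 7→Station 9 = (972, -1028, -368).
Normal n = (Station 7→Station 8) × (Station 7→Station 9) = (-112708, 52644, -444756).
So ∂z/∂E = −n_x/n_z = −0.25342 and ∂z/∂N = −n_y/n_z = 0.11837.
Gradient magnitude |∇z| = √(a² + b²) = √(0.06422 + 0.01401) = 0.27970.
True dip = arctan(0.27970) = 15.6°, dipping toward ESE (azimuth ≈ 115°).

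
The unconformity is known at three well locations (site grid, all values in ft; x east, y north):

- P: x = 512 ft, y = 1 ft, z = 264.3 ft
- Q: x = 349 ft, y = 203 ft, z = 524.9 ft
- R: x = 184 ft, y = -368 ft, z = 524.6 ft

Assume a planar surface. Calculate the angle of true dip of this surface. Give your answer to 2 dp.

Two edge vectors: P→Q = (-163, 202, 260.6), P→R = (-328, -369, 260.3).
Normal n = (P→Q) × (P→R) = (148742, -43047.9, 126403).
So ∂z/∂x = −n_x/n_z = −1.17673 and ∂z/∂y = −n_y/n_z = 0.34056.
Gradient magnitude |∇z| = √(a² + b²) = √(1.38469 + 0.11598) = 1.22502.
True dip = arctan(1.22502) = 50.77°, dipping toward ESE (azimuth ≈ 106°).

50.77°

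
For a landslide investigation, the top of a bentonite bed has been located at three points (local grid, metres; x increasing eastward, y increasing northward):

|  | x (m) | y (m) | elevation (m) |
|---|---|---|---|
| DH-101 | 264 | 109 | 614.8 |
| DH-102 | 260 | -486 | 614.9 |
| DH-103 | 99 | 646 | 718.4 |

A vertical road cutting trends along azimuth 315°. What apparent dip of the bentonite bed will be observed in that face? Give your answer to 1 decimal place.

Let the plane be z = a·x + b·y + c.
DH-102−DH-101: −4a − 595b = 0.1;  DH-103−DH-101: −165a + 537b = 103.6.
Solving gives a = −0.61497, b = 0.00397.
Unit vector along 315° is (sin 315°, cos 315°) = (-0.7071, 0.7071).
Slope in that direction = a·(-0.7071) + b·(0.7071) = 0.43765.
Apparent dip = arctan|0.43765| = 23.6° (true dip is 31.6°, so apparent ≤ true as expected).

23.6°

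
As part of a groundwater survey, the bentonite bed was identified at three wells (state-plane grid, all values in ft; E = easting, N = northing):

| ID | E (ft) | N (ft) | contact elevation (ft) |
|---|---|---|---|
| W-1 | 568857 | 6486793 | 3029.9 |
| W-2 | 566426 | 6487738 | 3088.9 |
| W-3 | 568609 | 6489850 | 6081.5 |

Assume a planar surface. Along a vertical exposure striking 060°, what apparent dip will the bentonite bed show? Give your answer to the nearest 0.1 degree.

40.0°

Two edge vectors: W-1→W-2 = (-2431, 945, 59), W-1→W-3 = (-248, 3057, 3051.6).
Normal n = (W-1→W-2) × (W-1→W-3) = (2703399, 7403807.6, -7197207).
So ∂z/∂E = −n_x/n_z = 0.37562 and ∂z/∂N = −n_y/n_z = 1.02871.
Unit vector along 060° is (sin 60°, cos 60°) = (0.8660, 0.5000).
Slope in that direction = a·(0.8660) + b·(0.5000) = 0.83965.
Apparent dip = arctan|0.83965| = 40.0° (true dip is 47.6°, so apparent ≤ true as expected).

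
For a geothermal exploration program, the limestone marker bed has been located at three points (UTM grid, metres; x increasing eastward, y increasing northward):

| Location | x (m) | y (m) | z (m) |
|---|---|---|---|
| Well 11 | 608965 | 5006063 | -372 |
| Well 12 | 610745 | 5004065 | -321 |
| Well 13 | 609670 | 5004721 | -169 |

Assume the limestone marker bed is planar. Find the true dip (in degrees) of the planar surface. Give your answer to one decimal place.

25.5°

Let the plane be z = a·x + b·y + c.
Well 12−Well 11: 1780a − 1998b = 51;  Well 13−Well 11: 705a − 1342b = 203.
Solving gives a = −0.34397, b = −0.33197.
Gradient magnitude |∇z| = √(a² + b²) = √(0.11832 + 0.11020) = 0.47804.
True dip = arctan(0.47804) = 25.5°, dipping toward NE (azimuth ≈ 046°).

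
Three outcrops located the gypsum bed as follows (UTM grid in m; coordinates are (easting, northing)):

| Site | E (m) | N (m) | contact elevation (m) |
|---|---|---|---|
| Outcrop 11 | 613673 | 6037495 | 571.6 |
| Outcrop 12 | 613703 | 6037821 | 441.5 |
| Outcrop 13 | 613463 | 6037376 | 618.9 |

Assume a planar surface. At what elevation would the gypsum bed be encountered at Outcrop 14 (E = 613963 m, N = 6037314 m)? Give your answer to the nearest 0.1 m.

644.1 m

Let the plane be z = a·E + b·N + c.
Outcrop 12−Outcrop 11: 30a + 326b = −130.1;  Outcrop 13−Outcrop 11: −210a − 119b = 47.3.
Solving gives a = 0.000957004, b = −0.399167822.
Then c = 571.6 − a·613673 − b·6037495 = 2409958.04.
At (613963, 6037314): z = 587.6 − 2409901.5 + 2409958.04 = 644.1 m.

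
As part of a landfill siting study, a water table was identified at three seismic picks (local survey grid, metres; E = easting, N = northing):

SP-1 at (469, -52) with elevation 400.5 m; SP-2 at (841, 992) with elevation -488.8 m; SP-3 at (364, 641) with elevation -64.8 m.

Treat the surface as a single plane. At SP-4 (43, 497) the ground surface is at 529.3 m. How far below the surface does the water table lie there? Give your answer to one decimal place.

375.6 m

Two edge vectors: SP-1→SP-2 = (372, 1044, -889.3), SP-1→SP-3 = (-105, 693, -465.3).
Normal n = (SP-1→SP-2) × (SP-1→SP-3) = (130511.7, 266468.1, 367416).
So ∂z/∂E = −n_x/n_z = −0.35522 and ∂z/∂N = −n_y/n_z = −0.72525.
Intercept c from SP-1: 400.5 + 166.60 − 37.71 = 529.38.
At (43, 497): z_contact = −15.27 − 360.45 + 529.38 = 153.66 m.
Depth below ground = 529.3 − 153.66 = 375.6 m.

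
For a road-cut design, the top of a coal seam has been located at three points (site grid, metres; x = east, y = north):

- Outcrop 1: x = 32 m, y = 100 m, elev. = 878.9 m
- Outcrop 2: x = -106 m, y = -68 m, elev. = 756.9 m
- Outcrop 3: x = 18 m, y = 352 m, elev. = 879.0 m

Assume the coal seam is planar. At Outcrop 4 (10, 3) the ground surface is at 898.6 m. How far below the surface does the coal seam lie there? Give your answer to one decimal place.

42.4 m

Two edge vectors: Outcrop 1→Outcrop 2 = (-138, -168, -122), Outcrop 1→Outcrop 3 = (-14, 252, 0.1).
Normal n = (Outcrop 1→Outcrop 2) × (Outcrop 1→Outcrop 3) = (30727.2, 1721.8, -37128).
So ∂z/∂x = −n_x/n_z = 0.82760 and ∂z/∂y = −n_y/n_z = 0.04637.
Intercept c from Outcrop 1: 878.9 − 26.48 − 4.64 = 847.78.
At (10, 3): z_contact = 8.28 + 0.14 + 847.78 = 856.19 m.
Depth below ground = 898.6 − 856.19 = 42.4 m.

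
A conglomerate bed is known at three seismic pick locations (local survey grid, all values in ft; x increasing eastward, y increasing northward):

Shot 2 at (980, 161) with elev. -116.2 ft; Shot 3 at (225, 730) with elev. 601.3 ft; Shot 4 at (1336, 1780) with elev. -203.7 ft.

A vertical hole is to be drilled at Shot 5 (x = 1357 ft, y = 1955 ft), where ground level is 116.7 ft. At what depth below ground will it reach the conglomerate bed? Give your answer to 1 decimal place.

315.0 ft

Two edge vectors: Shot 2→Shot 3 = (-755, 569, 717.5), Shot 2→Shot 4 = (356, 1619, -87.5).
Normal n = (Shot 2→Shot 3) × (Shot 2→Shot 4) = (-1211420, 189367.5, -1424909).
So ∂z/∂x = −n_x/n_z = −0.850174 and ∂z/∂y = −n_y/n_z = 0.132898.
Intercept c from Shot 2: -116.2 + 833.17 − 21.40 = 695.57.
At (1357, 1955): z_contact = −1153.69 + 259.82 + 695.57 = -198.30 ft.
Depth below ground = 116.7 − (-198.30) = 315.0 ft.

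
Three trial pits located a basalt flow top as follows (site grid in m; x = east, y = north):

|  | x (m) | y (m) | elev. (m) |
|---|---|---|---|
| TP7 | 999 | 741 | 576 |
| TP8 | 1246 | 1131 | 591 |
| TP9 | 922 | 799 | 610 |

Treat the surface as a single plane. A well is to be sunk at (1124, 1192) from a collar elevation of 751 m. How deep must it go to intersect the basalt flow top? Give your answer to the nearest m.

113 m

Two edge vectors: TP7→TP8 = (247, 390, 15), TP7→TP9 = (-77, 58, 34).
Normal n = (TP7→TP8) × (TP7→TP9) = (12390, -9553, 44356).
So ∂z/∂x = −n_x/n_z = −0.27933 and ∂z/∂y = −n_y/n_z = 0.21537.
Intercept c from TP7: 576 + 279.05 − 159.59 = 695.46.
At (1124, 1192): z_contact = −314.0 + 256.7 + 695.46 = 638.2 m.
Depth below ground = 751 − 638.2 = 113 m.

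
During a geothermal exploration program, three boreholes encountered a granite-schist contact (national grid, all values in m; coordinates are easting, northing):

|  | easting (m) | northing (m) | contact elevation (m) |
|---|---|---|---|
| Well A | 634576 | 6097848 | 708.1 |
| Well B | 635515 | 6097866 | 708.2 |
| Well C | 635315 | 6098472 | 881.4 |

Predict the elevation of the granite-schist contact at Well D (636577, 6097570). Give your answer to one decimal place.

618.5 m

Let the plane be z = a·easting + b·northing + c.
Well B−Well A: 939a + 18b = 0.1;  Well C−Well A: 739a + 624b = 173.3.
Solving gives a = −0.005338488, b = 0.284046703.
Then c = 708.1 − a·634576 − b·6097848 = −1727977.85.
At (636577, 6097570): z = −3398.4 + 1731994.7 − 1727977.85 = 618.5 m.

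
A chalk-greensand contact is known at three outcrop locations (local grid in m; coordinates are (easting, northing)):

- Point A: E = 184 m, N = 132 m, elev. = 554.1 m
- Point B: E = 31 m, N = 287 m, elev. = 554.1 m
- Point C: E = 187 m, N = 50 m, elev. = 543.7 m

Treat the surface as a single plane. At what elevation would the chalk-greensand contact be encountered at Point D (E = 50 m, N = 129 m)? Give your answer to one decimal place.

535.8 m

Let the plane be z = a·E + b·N + c.
Point B−Point A: −153a + 155b = 0;  Point C−Point A: 3a − 82b = −10.4.
Solving gives a = 0.13343, b = 0.13171.
Then c = 554.1 − a·184 − b·132 = 512.16.
At (50, 129): z = 6.7 + 17.0 + 512.16 = 535.8 m.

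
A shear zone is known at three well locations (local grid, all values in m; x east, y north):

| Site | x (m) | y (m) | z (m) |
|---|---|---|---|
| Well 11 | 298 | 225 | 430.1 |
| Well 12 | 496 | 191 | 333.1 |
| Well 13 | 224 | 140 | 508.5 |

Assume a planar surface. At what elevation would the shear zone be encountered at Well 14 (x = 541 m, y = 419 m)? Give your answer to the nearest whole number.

209 m

Let the plane be z = a·x + b·y + c.
Well 12−Well 11: 198a − 34b = −97;  Well 13−Well 11: −74a − 85b = 78.4.
Solving gives a = −0.56397, b = −0.43137.
Then c = 430.1 − a·298 − b·225 = 695.22.
At (541, 419): z = −305.1 − 180.7 + 695.22 = 209.4 m.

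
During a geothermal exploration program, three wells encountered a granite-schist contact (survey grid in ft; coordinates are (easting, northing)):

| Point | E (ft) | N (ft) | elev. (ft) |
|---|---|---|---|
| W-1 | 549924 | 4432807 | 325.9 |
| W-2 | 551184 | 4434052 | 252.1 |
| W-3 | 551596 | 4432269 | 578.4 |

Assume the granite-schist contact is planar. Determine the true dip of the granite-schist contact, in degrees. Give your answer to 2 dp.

Two edge vectors: W-1→W-2 = (1260, 1245, -73.8), W-1→W-3 = (1672, -538, 252.5).
Normal n = (W-1→W-2) × (W-1→W-3) = (274658.1, -441543.6, -2759520).
So ∂z/∂E = −n_x/n_z = 0.09953 and ∂z/∂N = −n_y/n_z = −0.16001.
Gradient magnitude |∇z| = √(a² + b²) = √(0.00991 + 0.02560) = 0.18844.
True dip = arctan(0.18844) = 10.67°, dipping toward NNW (azimuth ≈ 328°).

10.67°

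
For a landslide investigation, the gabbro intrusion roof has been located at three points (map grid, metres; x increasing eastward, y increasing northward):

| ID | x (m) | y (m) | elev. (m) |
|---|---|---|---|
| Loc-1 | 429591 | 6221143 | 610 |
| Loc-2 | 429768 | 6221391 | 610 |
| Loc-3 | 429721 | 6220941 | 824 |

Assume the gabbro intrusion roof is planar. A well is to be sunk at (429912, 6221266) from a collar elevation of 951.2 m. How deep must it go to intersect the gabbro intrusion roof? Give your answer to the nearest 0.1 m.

Two edge vectors: Loc-1→Loc-2 = (177, 248, 0), Loc-1→Loc-3 = (130, -202, 214).
Normal n = (Loc-1→Loc-2) × (Loc-1→Loc-3) = (53072, -37878, -67994).
So ∂z/∂x = −n_x/n_z = 0.780539459 and ∂z/∂y = −n_y/n_z = −0.557078566.
Intercept c from Loc-1: 610 − 335312.73 + 3465665.42 = 3130962.69.
At (429912, 6221266): z_contact = 335563.28 − 3465733.94 + 3130962.69 = 792.03 m.
Depth below ground = 951.2 − 792.03 = 159.2 m.

159.2 m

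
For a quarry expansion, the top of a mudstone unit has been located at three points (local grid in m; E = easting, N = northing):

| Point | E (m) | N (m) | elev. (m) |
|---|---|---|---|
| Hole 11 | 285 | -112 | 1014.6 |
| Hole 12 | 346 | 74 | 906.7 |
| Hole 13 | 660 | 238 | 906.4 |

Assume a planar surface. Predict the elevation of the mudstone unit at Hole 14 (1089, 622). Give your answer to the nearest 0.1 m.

794.1 m

Let the plane be z = a·E + b·N + c.
Hole 12−Hole 11: 61a + 186b = −107.9;  Hole 13−Hole 11: 375a + 350b = −108.2.
Solving gives a = 0.364459, b = −0.699634.
Then c = 1014.6 − a·285 − b·-112 = 832.37.
At (1089, 622): z = 396.9 − 435.2 + 832.37 = 794.1 m.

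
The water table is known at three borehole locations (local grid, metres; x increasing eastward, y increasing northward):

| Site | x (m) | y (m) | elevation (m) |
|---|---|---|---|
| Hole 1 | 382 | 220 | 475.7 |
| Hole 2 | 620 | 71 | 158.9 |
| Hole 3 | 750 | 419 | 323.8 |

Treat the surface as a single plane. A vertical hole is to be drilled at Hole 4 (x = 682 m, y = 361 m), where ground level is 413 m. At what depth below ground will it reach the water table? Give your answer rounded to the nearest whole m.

Two edge vectors: Hole 1→Hole 2 = (238, -149, -316.8), Hole 1→Hole 3 = (368, 199, -151.9).
Normal n = (Hole 1→Hole 2) × (Hole 1→Hole 3) = (85676.3, -80430.2, 102194).
So ∂z/∂x = −n_x/n_z = −0.83837 and ∂z/∂y = −n_y/n_z = 0.78703.
Intercept c from Hole 1: 475.7 + 320.26 − 173.15 = 622.81.
At (682, 361): z_contact = −571.8 + 284.1 + 622.81 = 335.2 m.
Depth below ground = 413 − 335.2 = 78 m.

78 m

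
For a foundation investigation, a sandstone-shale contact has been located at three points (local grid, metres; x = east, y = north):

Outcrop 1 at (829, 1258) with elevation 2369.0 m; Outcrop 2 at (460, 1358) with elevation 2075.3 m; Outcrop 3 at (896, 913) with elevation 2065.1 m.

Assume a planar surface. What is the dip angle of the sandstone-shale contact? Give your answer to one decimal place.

Two edge vectors: Outcrop 1→Outcrop 2 = (-369, 100, -293.7), Outcrop 1→Outcrop 3 = (67, -345, -303.9).
Normal n = (Outcrop 1→Outcrop 2) × (Outcrop 1→Outcrop 3) = (-131716.5, -131817, 120605).
So ∂z/∂x = −n_x/n_z = 1.09213 and ∂z/∂y = −n_y/n_z = 1.09296.
Gradient magnitude |∇z| = √(a² + b²) = √(1.19275 + 1.19457) = 1.54510.
True dip = arctan(1.54510) = 57.1°, dipping toward SW (azimuth ≈ 225°).

57.1°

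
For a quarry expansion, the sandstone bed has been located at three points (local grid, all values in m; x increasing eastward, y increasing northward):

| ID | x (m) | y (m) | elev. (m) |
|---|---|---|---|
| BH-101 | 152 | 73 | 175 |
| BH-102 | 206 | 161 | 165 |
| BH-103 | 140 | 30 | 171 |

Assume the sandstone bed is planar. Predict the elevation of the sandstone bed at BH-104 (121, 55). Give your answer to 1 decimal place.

189.4 m

Let the plane be z = a·x + b·y + c.
BH-102−BH-101: 54a + 88b = −10;  BH-103−BH-101: −12a − 43b = −4.
Solving gives a = −0.61769, b = 0.26540.
Then c = 175 − a·152 − b·73 = 249.52.
At (121, 55): z = −74.7 + 14.6 + 249.52 = 189.4 m.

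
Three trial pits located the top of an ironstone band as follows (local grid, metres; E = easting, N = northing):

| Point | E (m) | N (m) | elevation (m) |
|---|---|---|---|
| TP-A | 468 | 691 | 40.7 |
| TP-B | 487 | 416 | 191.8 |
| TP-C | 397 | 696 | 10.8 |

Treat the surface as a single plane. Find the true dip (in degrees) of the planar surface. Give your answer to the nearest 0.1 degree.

33.0°

Two edge vectors: TP-A→TP-B = (19, -275, 151.1), TP-A→TP-C = (-71, 5, -29.9).
Normal n = (TP-A→TP-B) × (TP-A→TP-C) = (7467, -10160, -19430).
So ∂z/∂E = −n_x/n_z = 0.38430 and ∂z/∂N = −n_y/n_z = −0.52290.
Gradient magnitude |∇z| = √(a² + b²) = √(0.14769 + 0.27343) = 0.64893.
True dip = arctan(0.64893) = 33.0°, dipping toward NW (azimuth ≈ 324°).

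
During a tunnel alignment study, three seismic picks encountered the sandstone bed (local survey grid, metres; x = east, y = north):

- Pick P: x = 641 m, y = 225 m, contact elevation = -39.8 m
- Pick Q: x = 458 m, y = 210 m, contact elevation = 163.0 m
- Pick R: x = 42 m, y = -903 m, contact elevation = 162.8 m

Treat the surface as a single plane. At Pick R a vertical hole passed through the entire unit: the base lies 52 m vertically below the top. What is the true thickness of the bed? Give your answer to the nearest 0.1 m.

33.0 m

Two edge vectors: Pick P→Pick Q = (-183, -15, 202.8), Pick P→Pick R = (-599, -1128, 202.6).
Normal n = (Pick P→Pick Q) × (Pick P→Pick R) = (225719.4, -84401.4, 197439).
So ∂z/∂x = −n_x/n_z = −1.14324 and ∂z/∂y = −n_y/n_z = 0.42748.
|∇z| = √(a²+b²) = 1.22054, so dip δ = arctan(1.22054) = 50.67°.
True thickness = vertical thickness × cos δ = 52 × cos 50.67° = 33.0 m.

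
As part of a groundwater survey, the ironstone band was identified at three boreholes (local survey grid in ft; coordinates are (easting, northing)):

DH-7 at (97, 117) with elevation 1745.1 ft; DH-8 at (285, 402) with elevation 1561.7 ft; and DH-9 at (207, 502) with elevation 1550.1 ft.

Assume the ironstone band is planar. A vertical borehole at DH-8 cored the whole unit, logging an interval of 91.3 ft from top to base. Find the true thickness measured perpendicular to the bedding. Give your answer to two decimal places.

80.21 ft

Let the plane be z = a·E + b·N + c.
DH-8−DH-7: 188a + 285b = −183.4;  DH-9−DH-7: 110a + 385b = −195.
Solving gives a = −0.36641, b = −0.40180.
|∇z| = √(a²+b²) = 0.54379, so dip δ = arctan(0.54379) = 28.54°.
True thickness = vertical thickness × cos δ = 91.3 × cos 28.54° = 80.21 ft.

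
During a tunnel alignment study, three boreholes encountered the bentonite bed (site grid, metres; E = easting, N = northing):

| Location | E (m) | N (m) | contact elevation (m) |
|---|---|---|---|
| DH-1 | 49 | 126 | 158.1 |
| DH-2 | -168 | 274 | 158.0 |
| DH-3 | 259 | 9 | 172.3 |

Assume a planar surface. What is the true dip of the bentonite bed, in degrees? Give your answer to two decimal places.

Let the plane be z = a·E + b·N + c.
DH-2−DH-1: −217a + 148b = −0.1;  DH-3−DH-1: 210a − 117b = 14.2.
Solving gives a = 0.36723, b = 0.53776.
Gradient magnitude |∇z| = √(a² + b²) = √(0.13486 + 0.28919) = 0.65119.
True dip = arctan(0.65119) = 33.07°, dipping toward SW (azimuth ≈ 214°).

33.07°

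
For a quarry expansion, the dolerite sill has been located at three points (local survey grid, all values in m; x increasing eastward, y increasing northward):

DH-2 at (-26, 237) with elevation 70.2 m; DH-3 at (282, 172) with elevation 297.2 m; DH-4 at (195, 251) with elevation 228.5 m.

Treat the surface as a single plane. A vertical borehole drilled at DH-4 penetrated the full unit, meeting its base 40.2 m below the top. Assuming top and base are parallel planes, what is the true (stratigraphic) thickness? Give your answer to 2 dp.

32.55 m

Let the plane be z = a·x + b·y + c.
DH-3−DH-2: 308a − 65b = 227;  DH-4−DH-2: 221a + 14b = 158.3.
Solving gives a = 0.72107, b = −0.07553.
|∇z| = √(a²+b²) = 0.72502, so dip δ = arctan(0.72502) = 35.94°.
True thickness = vertical thickness × cos δ = 40.2 × cos 35.94° = 32.55 m.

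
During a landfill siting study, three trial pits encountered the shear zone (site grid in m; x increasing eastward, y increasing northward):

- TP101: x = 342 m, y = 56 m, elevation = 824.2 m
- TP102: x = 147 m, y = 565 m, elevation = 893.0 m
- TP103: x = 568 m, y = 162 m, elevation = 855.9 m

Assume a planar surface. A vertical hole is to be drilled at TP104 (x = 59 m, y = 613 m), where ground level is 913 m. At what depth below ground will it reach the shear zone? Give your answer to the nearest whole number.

Let the plane be z = a·x + b·y + c.
TP102−TP101: −195a + 509b = 68.8;  TP103−TP101: 226a + 106b = 31.7.
Solving gives a = 0.06516, b = 0.16013.
Then c = 824.2 − a·342 − b·56 = 792.95.
At (59, 613): z_contact = 3.8 + 98.2 + 792.95 = 895.0 m.
Depth below ground = 913 − 895.0 = 18 m.

18 m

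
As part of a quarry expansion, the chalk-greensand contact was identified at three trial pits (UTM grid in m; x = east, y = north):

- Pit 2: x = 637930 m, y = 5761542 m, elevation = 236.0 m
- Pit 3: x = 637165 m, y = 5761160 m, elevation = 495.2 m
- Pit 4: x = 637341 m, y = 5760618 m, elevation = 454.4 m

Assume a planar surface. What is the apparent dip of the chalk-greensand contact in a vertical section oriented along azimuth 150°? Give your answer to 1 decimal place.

7.7°

Two edge vectors: Pit 2→Pit 3 = (-765, -382, 259.2), Pit 2→Pit 4 = (-589, -924, 218.4).
Normal n = (Pit 2→Pit 3) × (Pit 2→Pit 4) = (156072, 14407.2, 481862).
So ∂z/∂x = −n_x/n_z = −0.32389 and ∂z/∂y = −n_y/n_z = −0.02990.
Unit vector along 150° is (sin 150°, cos 150°) = (0.5000, -0.8660).
Slope in that direction = a·(0.5000) + b·(-0.8660) = −0.13605.
Apparent dip = arctan|0.13605| = 7.7° (true dip is 18.0°, so apparent ≤ true as expected).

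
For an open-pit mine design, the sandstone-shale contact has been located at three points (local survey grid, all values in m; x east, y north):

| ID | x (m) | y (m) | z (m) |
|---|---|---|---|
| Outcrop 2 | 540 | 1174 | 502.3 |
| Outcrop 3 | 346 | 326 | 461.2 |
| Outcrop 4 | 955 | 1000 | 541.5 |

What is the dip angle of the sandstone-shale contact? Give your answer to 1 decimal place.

Two edge vectors: Outcrop 2→Outcrop 3 = (-194, -848, -41.1), Outcrop 2→Outcrop 4 = (415, -174, 39.2).
Normal n = (Outcrop 2→Outcrop 3) × (Outcrop 2→Outcrop 4) = (-40393, -9451.7, 385676).
So ∂z/∂x = −n_x/n_z = 0.10473 and ∂z/∂y = −n_y/n_z = 0.02451.
Gradient magnitude |∇z| = √(a² + b²) = √(0.01097 + 0.00060) = 0.10756.
True dip = arctan(0.10756) = 6.1°, dipping toward WSW (azimuth ≈ 257°).

6.1°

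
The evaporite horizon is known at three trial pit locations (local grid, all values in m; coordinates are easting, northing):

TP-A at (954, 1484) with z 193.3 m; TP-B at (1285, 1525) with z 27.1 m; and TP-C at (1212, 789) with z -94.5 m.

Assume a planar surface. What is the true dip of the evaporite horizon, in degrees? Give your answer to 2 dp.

Let the plane be z = a·easting + b·northing + c.
TP-B−TP-A: 331a + 41b = −166.2;  TP-C−TP-A: 258a − 695b = −287.8.
Solving gives a = −0.52908, b = 0.21769.
Gradient magnitude |∇z| = √(a² + b²) = √(0.27993 + 0.04739) = 0.57212.
True dip = arctan(0.57212) = 29.77°, dipping toward ESE (azimuth ≈ 112°).

29.77°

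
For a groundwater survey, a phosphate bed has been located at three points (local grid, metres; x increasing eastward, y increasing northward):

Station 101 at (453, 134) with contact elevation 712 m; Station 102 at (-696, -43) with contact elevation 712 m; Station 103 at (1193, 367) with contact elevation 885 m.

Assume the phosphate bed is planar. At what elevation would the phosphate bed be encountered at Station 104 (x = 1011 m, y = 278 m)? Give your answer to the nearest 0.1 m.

796.4 m

Two edge vectors: Station 101→Station 102 = (-1149, -177, 0), Station 101→Station 103 = (740, 233, 173).
Normal n = (Station 101→Station 102) × (Station 101→Station 103) = (-30621, 198777, -136737).
So ∂z/∂x = −n_x/n_z = −0.223941 and ∂z/∂y = −n_y/n_z = 1.453718.
Intercept c from Station 101: 712 + 101.45 − 194.80 = 618.65.
At (1011, 278): z = −226.4 + 404.1 + 618.65 = 796.4 m.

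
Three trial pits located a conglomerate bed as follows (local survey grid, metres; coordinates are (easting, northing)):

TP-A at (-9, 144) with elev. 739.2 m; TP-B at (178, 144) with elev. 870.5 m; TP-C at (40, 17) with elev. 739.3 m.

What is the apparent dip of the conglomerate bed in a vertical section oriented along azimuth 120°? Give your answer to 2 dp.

25.31°

Two edge vectors: TP-A→TP-B = (187, 0, 131.3), TP-A→TP-C = (49, -127, 0.1).
Normal n = (TP-A→TP-B) × (TP-A→TP-C) = (16675.1, 6415, -23749).
So ∂z/∂E = −n_x/n_z = 0.70214 and ∂z/∂N = −n_y/n_z = 0.27012.
Unit vector along 120° is (sin 120°, cos 120°) = (0.8660, -0.5000).
Slope in that direction = a·(0.8660) + b·(-0.5000) = 0.47301.
Apparent dip = arctan|0.47301| = 25.31° (true dip is 37.0°, so apparent ≤ true as expected).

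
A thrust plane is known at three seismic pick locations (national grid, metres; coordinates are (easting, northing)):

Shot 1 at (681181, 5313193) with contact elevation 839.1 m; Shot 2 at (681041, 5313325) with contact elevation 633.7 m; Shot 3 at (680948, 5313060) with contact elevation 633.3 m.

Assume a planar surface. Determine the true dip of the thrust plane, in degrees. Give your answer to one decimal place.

49.5°

Let the plane be z = a·E + b·N + c.
Shot 2−Shot 1: −140a + 132b = −205.4;  Shot 3−Shot 1: −233a − 133b = −205.8.
Solving gives a = 1.10345, b = −0.38574.
Gradient magnitude |∇z| = √(a² + b²) = √(1.21760 + 0.14879) = 1.16893.
True dip = arctan(1.16893) = 49.5°, dipping toward WNW (azimuth ≈ 289°).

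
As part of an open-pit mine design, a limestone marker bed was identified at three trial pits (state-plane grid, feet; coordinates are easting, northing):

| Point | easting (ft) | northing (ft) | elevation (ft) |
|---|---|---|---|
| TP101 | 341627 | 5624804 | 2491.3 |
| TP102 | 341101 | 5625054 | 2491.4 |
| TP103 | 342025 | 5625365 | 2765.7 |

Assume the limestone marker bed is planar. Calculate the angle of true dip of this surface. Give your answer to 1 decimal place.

22.0°

Let the plane be z = a·easting + b·northing + c.
TP102−TP101: −526a + 250b = 0.1;  TP103−TP101: 398a + 561b = 274.4.
Solving gives a = 0.17371, b = 0.36589.
Gradient magnitude |∇z| = √(a² + b²) = √(0.03018 + 0.13387) = 0.40503.
True dip = arctan(0.40503) = 22.0°, dipping toward SSW (azimuth ≈ 205°).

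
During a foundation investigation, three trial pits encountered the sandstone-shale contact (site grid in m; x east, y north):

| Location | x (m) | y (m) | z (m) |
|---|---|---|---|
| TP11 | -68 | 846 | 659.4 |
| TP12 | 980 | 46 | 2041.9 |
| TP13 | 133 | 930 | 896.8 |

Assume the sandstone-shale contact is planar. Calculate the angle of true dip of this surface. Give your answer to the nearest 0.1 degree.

51.0°

Two edge vectors: TP11→TP12 = (1048, -800, 1382.5), TP11→TP13 = (201, 84, 237.4).
Normal n = (TP11→TP12) × (TP11→TP13) = (-306050, 29087.3, 248832).
So ∂z/∂x = −n_x/n_z = 1.22995 and ∂z/∂y = −n_y/n_z = −0.11690.
Gradient magnitude |∇z| = √(a² + b²) = √(1.51277 + 0.01366) = 1.23549.
True dip = arctan(1.23549) = 51.0°, dipping toward W (azimuth ≈ 275°).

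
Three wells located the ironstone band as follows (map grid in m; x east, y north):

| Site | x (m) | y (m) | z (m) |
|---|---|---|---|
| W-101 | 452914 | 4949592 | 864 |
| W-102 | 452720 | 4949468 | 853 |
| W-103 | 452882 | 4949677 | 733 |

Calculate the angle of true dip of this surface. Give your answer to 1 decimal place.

Let the plane be z = a·x + b·y + c.
W-102−W-101: −194a − 124b = −11;  W-103−W-101: −32a + 85b = −131.
Solving gives a = 0.83972, b = −1.22505.
Gradient magnitude |∇z| = √(a² + b²) = √(0.70513 + 1.50074) = 1.48522.
True dip = arctan(1.48522) = 56.0°, dipping toward NW (azimuth ≈ 326°).

56.0°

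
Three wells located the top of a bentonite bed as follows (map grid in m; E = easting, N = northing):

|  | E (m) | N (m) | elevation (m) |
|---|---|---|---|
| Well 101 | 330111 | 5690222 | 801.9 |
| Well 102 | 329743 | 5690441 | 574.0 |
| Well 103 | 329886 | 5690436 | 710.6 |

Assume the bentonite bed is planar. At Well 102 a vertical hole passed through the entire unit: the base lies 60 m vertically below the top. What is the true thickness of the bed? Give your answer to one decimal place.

39.5 m

Two edge vectors: Well 101→Well 102 = (-368, 219, -227.9), Well 101→Well 103 = (-225, 214, -91.3).
Normal n = (Well 101→Well 102) × (Well 101→Well 103) = (28775.9, 17679.1, -29477).
So ∂z/∂E = −n_x/n_z = 0.97622 and ∂z/∂N = −n_y/n_z = 0.59976.
|∇z| = √(a²+b²) = 1.14573, so dip δ = arctan(1.14573) = 48.89°.
True thickness = vertical thickness × cos δ = 60 × cos 48.89° = 39.5 m.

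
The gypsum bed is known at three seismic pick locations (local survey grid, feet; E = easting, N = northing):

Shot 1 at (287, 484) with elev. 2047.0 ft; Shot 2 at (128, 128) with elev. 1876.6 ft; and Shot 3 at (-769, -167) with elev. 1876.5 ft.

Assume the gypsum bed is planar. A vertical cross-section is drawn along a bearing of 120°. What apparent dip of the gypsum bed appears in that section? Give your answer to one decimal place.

23.8°

Two edge vectors: Shot 1→Shot 2 = (-159, -356, -170.4), Shot 1→Shot 3 = (-1056, -651, -170.5).
Normal n = (Shot 1→Shot 2) × (Shot 1→Shot 3) = (-50232.4, 152832.9, -272427).
So ∂z/∂E = −n_x/n_z = −0.18439 and ∂z/∂N = −n_y/n_z = 0.56100.
Unit vector along 120° is (sin 120°, cos 120°) = (0.8660, -0.5000).
Slope in that direction = a·(0.8660) + b·(-0.5000) = −0.44019.
Apparent dip = arctan|0.44019| = 23.8° (true dip is 30.6°, so apparent ≤ true as expected).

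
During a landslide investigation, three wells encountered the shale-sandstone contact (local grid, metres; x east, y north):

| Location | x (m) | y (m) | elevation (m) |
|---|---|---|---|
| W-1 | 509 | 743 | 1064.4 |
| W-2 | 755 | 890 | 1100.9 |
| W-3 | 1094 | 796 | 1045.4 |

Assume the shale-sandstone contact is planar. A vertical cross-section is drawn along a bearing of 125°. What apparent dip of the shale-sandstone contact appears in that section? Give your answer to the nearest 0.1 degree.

14.5°

Let the plane be z = a·x + b·y + c.
W-2−W-1: 246a + 147b = 36.5;  W-3−W-1: 585a + 53b = −19.
Solving gives a = −0.06480, b = 0.35674.
Unit vector along 125° is (sin 125°, cos 125°) = (0.8192, -0.5736).
Slope in that direction = a·(0.8192) + b·(-0.5736) = −0.25770.
Apparent dip = arctan|0.25770| = 14.5° (true dip is 19.9°, so apparent ≤ true as expected).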